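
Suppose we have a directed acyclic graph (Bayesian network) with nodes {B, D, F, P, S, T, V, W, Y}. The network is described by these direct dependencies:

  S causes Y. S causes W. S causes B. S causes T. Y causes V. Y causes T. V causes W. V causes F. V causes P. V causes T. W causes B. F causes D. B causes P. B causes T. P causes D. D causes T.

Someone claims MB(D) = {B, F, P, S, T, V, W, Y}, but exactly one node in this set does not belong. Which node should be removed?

W

A node's Markov blanket = Pa ∪ Ch ∪ (parents of Ch other than the node itself).
Children of D: T.
D has parents F, P.
Parents of each child, excluding D:
  T: B, S, V, Y
MB(D) = {B, F, P, S, T, V, Y}.
W is neither a parent, child, nor co-parent of D, so it does not belong.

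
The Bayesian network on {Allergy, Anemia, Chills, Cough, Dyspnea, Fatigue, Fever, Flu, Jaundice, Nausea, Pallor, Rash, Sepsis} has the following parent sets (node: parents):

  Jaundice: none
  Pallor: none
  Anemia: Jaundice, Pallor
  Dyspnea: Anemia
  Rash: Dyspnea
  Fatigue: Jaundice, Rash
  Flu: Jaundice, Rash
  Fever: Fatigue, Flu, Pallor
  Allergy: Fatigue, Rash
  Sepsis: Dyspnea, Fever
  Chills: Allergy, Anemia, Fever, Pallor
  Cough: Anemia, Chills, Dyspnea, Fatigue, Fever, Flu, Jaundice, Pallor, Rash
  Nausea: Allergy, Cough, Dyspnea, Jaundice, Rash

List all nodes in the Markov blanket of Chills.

{Allergy, Anemia, Cough, Dyspnea, Fatigue, Fever, Flu, Jaundice, Pallor, Rash}

The Markov blanket of a node is its parents, its children, and the other parents of its children.
Children of Chills: Cough.
Parents of Chills: Allergy, Anemia, Fever, Pallor.
Parents of each child, excluding Chills:
  Cough also has parents Anemia, Dyspnea, Fatigue, Fever, Flu, Jaundice, Pallor, Rash.
Taking the union gives {Allergy, Anemia, Cough, Dyspnea, Fatigue, Fever, Flu, Jaundice, Pallor, Rash}.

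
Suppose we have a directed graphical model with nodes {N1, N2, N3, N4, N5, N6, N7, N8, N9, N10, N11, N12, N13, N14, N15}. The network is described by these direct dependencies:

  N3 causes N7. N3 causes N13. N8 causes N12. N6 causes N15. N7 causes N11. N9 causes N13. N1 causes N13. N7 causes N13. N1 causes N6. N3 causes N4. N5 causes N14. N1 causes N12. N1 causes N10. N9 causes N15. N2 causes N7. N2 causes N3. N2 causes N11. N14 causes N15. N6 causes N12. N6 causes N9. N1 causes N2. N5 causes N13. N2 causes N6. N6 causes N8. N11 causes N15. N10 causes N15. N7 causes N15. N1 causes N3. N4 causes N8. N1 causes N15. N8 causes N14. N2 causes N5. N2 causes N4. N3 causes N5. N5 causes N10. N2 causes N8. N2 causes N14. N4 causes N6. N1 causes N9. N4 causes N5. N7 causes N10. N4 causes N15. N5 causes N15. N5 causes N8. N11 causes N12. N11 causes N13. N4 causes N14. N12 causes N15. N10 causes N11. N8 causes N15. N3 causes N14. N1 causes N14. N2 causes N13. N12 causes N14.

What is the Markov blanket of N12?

Pa(N12) = {N1, N6, N8, N11}.
Ch(N12) = {N14, N15}.
Other parents of N12's children:
  N14 also has parents N1, N2, N3, N4, N5, N8.
  N15's other parents are N1, N4, N5, N6, N7, N8, N9, N10, N11, N14.
Union: {N1, N6, N8, N11} ∪ {N14, N15} ∪ {N1, N2, N3, N4, N5, N6, N7, N8, N9, N10, N11, N14} = {N1, N2, N3, N4, N5, N6, N7, N8, N9, N10, N11, N14, N15}.

{N1, N2, N3, N4, N5, N6, N7, N8, N9, N10, N11, N14, N15}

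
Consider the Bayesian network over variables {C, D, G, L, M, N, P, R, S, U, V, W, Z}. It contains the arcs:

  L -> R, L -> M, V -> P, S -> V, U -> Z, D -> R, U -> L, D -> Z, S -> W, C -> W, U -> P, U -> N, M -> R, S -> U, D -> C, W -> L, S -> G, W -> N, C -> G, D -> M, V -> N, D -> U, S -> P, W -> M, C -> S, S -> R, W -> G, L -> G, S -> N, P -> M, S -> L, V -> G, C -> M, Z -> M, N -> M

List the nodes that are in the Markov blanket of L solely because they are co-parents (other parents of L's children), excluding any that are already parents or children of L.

{C, D, N, P, V, Z}

Children of L: G, M, R.
  M: C, D, N, P, W, Z
  R: D, M, S
  G: C, S, V, W
Excluding nodes already adjacent to L (G, M, R, S, U, W), the co-parent-only contribution is {C, D, N, P, V, Z}.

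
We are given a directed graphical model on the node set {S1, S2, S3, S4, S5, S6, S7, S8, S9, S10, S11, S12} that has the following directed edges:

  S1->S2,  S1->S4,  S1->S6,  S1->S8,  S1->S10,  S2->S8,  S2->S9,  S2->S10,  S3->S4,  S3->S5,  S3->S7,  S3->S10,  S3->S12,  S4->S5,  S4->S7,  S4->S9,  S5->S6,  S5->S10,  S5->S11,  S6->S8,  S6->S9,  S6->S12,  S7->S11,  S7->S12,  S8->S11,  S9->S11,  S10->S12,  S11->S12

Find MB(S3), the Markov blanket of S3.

{S1, S2, S4, S5, S6, S7, S10, S11, S12}

Ch(S3) = {S4, S5, S7, S10, S12}.
Pa(S3) = {}.
Co-parents of S3 (other parents of its children):
  S4: S1
  S5: S4
  S7: S4
  S10: S1, S2, S5
  S12: S6, S7, S10, S11
Taking the union gives {S1, S2, S4, S5, S6, S7, S10, S11, S12}.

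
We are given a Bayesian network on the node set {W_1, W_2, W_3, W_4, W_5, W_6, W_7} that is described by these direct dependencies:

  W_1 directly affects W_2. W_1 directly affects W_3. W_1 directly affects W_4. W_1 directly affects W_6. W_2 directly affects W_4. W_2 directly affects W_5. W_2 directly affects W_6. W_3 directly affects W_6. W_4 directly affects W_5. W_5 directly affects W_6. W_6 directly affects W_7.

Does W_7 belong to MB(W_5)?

No

W_5 has parents W_2, W_4.
W_5 has child W_6.
Co-parents of W_5 (other parents of its children):
  W_6: W_1, W_2, W_3
MB(W_5) = {W_1, W_2, W_3, W_4, W_6}; W_7 is not in this set.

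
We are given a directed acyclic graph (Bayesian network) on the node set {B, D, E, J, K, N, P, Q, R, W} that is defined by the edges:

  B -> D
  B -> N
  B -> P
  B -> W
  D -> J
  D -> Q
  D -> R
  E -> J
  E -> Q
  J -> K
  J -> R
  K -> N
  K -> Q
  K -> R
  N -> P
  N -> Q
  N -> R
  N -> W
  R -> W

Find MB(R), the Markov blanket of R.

{B, D, J, K, N, W}

R's parents: D, J, K, N.
Children of R: W.
Co-parents of R (other parents of its children):
  W also has parents B, N.
So the Markov blanket of R is {B, D, J, K, N, W}.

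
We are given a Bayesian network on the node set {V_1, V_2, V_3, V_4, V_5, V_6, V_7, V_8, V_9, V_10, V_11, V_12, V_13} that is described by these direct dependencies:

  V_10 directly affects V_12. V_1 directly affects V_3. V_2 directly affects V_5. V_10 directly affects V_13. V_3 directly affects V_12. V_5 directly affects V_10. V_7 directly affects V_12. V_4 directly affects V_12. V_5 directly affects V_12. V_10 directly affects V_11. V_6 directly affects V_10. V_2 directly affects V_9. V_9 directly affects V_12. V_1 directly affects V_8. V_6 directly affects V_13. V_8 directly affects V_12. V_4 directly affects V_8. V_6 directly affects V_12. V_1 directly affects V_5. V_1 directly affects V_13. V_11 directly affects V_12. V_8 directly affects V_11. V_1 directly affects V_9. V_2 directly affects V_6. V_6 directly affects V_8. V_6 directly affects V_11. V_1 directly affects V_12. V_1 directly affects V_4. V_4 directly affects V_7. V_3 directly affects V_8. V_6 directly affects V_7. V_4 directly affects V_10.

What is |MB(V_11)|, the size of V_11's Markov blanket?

10

Children of V_11: V_12.
V_11's parents: V_6, V_8, V_10.
For each child, the remaining parents (spouses of V_11):
  V_12's other parents are V_1, V_3, V_4, V_5, V_6, V_7, V_8, V_9, V_10.
MB(V_11) = {V_1, V_3, V_4, V_5, V_6, V_7, V_8, V_9, V_10, V_12}, which has 10 nodes.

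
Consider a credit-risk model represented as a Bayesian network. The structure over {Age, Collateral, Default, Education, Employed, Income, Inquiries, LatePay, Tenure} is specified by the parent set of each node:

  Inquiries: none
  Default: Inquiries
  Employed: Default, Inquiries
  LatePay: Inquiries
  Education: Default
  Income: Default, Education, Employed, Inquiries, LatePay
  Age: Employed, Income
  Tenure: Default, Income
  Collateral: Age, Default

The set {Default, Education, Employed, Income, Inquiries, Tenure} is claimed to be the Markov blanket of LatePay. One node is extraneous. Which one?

A node's Markov blanket = Pa ∪ Ch ∪ (parents of Ch other than the node itself).
LatePay's parents: Inquiries.
LatePay's children: Income.
Other parents of LatePay's children:
  Income: Default, Education, Employed, Inquiries
MB(LatePay) = {Default, Education, Employed, Income, Inquiries}.
Tenure is neither a parent, child, nor co-parent of LatePay, so it does not belong.

Tenure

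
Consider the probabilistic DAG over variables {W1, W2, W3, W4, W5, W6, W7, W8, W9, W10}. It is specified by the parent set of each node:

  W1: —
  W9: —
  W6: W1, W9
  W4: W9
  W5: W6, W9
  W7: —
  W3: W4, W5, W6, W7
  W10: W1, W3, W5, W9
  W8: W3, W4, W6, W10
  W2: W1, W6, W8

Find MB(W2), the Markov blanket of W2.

A node's Markov blanket = Pa ∪ Ch ∪ (parents of Ch other than the node itself).
Parents of W2: W1, W6, W8.
Children of W2: none.
W2 has no children, so there are no co-parents.
Union: {W1, W6, W8} ∪ {} ∪ {} = {W1, W6, W8}.

{W1, W6, W8}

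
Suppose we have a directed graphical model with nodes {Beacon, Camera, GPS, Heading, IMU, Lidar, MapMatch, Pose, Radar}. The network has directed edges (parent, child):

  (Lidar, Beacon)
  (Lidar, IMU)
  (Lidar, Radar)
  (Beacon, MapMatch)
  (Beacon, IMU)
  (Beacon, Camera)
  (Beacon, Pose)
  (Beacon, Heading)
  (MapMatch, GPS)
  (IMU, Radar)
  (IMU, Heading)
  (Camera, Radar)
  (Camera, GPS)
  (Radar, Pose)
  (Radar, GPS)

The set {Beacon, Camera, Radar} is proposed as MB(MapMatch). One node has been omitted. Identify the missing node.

By definition, MB(MapMatch) is built from MapMatch's parents, MapMatch's children, and the co-parents of MapMatch.
MapMatch's parents: Beacon.
Children of MapMatch: GPS.
Parents of each child, excluding MapMatch:
  GPS: Camera, Radar
MB(MapMatch) = {Beacon, Camera, GPS, Radar}.
Comparing with the claimed set, GPS is missing.

GPS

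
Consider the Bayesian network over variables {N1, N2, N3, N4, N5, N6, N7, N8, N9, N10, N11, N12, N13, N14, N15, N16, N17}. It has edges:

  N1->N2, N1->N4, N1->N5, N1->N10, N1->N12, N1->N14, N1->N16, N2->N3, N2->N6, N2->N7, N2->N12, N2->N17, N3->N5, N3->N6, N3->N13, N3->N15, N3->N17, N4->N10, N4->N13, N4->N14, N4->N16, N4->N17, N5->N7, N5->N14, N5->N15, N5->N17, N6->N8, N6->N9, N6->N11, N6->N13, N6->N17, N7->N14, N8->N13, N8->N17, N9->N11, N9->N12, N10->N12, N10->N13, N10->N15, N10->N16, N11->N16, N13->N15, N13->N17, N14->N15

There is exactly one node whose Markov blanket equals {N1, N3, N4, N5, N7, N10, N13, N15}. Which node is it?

The target node must have every member of {N1, N3, N4, N5, N7, N10, N13, N15} as a parent, child, or co-parent, and no others.
Parents of N14: N1, N4, N5, N7; children: N15; co-parents: N3, N5, N10, N13.
These exactly cover the given set, so the node is N14.

N14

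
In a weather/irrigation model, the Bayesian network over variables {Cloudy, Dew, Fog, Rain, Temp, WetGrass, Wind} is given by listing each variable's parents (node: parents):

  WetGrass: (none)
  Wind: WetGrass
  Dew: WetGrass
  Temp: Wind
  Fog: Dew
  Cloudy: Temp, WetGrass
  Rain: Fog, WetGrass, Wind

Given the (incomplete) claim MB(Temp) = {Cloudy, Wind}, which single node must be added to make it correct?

WetGrass

Temp's parents: Wind.
Ch(Temp) = {Cloudy}.
Other parents of Temp's children:
  Cloudy also has parent WetGrass.
MB(Temp) = {Cloudy, WetGrass, Wind}.
Comparing with the claimed set, WetGrass is missing.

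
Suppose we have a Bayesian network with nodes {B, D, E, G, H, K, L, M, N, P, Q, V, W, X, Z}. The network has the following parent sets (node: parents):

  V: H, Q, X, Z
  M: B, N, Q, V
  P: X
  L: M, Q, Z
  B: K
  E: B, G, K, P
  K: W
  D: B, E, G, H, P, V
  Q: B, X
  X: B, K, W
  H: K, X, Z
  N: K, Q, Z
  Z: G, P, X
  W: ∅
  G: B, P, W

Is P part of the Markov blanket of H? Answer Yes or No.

Yes

P is a co-parent of H: both are parents of D.
So P ∈ MB(H).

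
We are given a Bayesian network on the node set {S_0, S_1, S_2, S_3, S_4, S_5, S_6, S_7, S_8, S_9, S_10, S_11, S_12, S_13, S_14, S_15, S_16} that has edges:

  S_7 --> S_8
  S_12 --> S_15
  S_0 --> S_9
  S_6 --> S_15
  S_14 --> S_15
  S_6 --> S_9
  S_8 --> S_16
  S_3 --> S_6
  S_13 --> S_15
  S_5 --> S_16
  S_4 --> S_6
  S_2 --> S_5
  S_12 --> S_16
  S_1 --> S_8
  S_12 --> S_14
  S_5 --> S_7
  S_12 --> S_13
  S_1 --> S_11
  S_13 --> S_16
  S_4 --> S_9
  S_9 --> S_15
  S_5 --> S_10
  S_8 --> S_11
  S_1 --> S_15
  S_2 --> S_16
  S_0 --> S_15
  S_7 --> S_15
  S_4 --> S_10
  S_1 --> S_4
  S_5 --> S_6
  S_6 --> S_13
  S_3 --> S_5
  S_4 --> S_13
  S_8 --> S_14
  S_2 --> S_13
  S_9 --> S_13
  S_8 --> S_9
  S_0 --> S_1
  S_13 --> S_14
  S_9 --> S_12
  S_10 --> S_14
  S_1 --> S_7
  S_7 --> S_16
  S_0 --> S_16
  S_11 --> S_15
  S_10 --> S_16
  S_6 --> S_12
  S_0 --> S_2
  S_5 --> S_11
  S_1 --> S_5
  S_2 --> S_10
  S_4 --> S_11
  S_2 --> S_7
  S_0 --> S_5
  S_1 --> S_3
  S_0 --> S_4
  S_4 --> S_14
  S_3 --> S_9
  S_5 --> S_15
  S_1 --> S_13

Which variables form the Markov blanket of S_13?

By definition, MB(S_13) is built from S_13's parents, S_13's children, and the co-parents of S_13.
S_13 has parents S_1, S_2, S_4, S_6, S_9, S_12.
S_13 has children S_14, S_15, S_16.
Co-parents of S_13 (other parents of its children):
  parents(S_14) \ {S_13} = {S_4, S_8, S_10, S_12}.
  S_15 also has parents S_0, S_1, S_5, S_6, S_7, S_9, S_11, S_12, S_14.
  S_16's other parents are S_0, S_2, S_5, S_7, S_8, S_10, S_12.
MB(S_13) = {S_0, S_1, S_2, S_4, S_5, S_6, S_7, S_8, S_9, S_10, S_11, S_12, S_14, S_15, S_16}.

{S_0, S_1, S_2, S_4, S_5, S_6, S_7, S_8, S_9, S_10, S_11, S_12, S_14, S_15, S_16}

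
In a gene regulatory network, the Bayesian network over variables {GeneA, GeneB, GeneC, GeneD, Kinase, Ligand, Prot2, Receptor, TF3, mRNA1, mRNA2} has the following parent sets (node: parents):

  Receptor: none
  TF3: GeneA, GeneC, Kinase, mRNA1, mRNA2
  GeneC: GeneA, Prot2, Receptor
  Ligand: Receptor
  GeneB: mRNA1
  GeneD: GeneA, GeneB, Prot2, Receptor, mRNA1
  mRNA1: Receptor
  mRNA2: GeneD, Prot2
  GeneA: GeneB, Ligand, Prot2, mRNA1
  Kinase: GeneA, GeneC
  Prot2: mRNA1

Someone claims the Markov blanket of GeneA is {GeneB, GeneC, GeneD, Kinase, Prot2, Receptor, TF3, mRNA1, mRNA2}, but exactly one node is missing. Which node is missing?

A node's Markov blanket = Pa ∪ Ch ∪ (parents of Ch other than the node itself).
Parents of GeneA: GeneB, Ligand, Prot2, mRNA1.
Children of GeneA: GeneC, GeneD, Kinase, TF3.
Parents of each child, excluding GeneA:
  GeneC's other parents are Prot2, Receptor.
  GeneD also has parents GeneB, Prot2, Receptor, mRNA1.
  parents(Kinase) \ {GeneA} = {GeneC}.
  TF3's other parents are GeneC, Kinase, mRNA1, mRNA2.
MB(GeneA) = {GeneB, GeneC, GeneD, Kinase, Ligand, Prot2, Receptor, TF3, mRNA1, mRNA2}.
Comparing with the claimed set, Ligand is missing.

Ligand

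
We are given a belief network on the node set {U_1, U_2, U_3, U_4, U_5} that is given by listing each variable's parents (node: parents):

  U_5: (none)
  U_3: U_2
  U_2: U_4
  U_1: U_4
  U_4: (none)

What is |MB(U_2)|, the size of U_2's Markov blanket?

2

U_2's children: U_3.
Pa(U_2) = {U_4}.
For each child, the remaining parents (spouses of U_2):
  U_3: no additional parents.
MB(U_2) = {U_3, U_4}, which has 2 nodes.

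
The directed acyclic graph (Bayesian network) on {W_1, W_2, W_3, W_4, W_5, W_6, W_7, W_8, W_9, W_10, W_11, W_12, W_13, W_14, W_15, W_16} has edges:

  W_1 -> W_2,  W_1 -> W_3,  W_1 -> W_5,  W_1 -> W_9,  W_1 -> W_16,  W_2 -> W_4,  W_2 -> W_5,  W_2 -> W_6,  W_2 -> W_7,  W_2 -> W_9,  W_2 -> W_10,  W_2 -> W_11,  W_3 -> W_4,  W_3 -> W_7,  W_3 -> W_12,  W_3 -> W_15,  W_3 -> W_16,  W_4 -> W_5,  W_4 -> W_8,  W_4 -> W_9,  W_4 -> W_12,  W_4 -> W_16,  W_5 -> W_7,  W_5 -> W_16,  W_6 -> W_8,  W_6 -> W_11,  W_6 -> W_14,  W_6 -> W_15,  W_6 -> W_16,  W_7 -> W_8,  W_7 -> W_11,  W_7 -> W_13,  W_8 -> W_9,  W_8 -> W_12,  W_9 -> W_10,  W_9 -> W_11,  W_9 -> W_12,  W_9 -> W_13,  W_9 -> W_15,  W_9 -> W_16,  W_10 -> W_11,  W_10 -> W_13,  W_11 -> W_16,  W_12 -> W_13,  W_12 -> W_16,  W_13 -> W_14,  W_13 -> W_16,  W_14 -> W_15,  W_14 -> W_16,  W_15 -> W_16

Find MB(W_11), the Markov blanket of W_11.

Recall MB(v) = parents ∪ children ∪ spouses, where spouses are the other parents of v's children.
W_11's parents: W_2, W_6, W_7, W_9, W_10.
Children of W_11: W_16.
For each child, the remaining parents (spouses of W_11):
  parents(W_16) \ {W_11} = {W_1, W_3, W_4, W_5, W_6, W_9, W_12, W_13, W_14, W_15}.
MB(W_11) = {W_1, W_2, W_3, W_4, W_5, W_6, W_7, W_9, W_10, W_12, W_13, W_14, W_15, W_16}.

{W_1, W_2, W_3, W_4, W_5, W_6, W_7, W_9, W_10, W_12, W_13, W_14, W_15, W_16}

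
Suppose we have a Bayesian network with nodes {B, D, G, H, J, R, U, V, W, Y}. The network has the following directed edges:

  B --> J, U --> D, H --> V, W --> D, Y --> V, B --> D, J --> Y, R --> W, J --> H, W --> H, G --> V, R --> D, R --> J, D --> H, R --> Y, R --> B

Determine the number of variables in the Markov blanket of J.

6

Recall MB(v) = parents ∪ children ∪ spouses, where spouses are the other parents of v's children.
Parents of J: B, R.
J has children H, Y.
For each child, the remaining parents (spouses of J):
  Y also has parent R.
  parents(H) \ {J} = {D, W}.
MB(J) = {B, D, H, R, W, Y}, which has 6 nodes.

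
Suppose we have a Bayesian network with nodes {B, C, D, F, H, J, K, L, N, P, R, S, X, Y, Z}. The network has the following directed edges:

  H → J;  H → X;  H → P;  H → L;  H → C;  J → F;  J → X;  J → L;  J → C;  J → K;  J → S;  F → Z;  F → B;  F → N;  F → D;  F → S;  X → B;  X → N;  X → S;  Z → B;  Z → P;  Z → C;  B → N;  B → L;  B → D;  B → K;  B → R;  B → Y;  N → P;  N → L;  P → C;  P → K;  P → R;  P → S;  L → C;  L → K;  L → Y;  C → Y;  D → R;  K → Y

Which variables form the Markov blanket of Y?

{B, C, K, L}

By definition, MB(Y) is built from Y's parents, Y's children, and the co-parents of Y.
Y has parents B, C, K, L.
Ch(Y) = {}.
Y has no children, so there are no co-parents.
So the Markov blanket of Y is {B, C, K, L}.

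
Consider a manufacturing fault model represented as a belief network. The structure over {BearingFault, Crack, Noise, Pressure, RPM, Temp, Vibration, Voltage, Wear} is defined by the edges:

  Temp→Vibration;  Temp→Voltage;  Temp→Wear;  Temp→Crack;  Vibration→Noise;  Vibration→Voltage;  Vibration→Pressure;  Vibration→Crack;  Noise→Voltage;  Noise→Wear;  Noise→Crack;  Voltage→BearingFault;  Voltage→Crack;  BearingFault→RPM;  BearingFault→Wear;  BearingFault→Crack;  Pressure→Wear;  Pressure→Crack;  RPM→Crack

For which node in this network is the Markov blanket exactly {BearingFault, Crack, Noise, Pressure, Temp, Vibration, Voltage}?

The target node must have every member of {BearingFault, Crack, Noise, Pressure, Temp, Vibration, Voltage} as a parent, child, or co-parent, and no others.
Parents of RPM: BearingFault; children: Crack; co-parents: BearingFault, Noise, Pressure, Temp, Vibration, Voltage.
These exactly cover the given set, so the node is RPM.

RPM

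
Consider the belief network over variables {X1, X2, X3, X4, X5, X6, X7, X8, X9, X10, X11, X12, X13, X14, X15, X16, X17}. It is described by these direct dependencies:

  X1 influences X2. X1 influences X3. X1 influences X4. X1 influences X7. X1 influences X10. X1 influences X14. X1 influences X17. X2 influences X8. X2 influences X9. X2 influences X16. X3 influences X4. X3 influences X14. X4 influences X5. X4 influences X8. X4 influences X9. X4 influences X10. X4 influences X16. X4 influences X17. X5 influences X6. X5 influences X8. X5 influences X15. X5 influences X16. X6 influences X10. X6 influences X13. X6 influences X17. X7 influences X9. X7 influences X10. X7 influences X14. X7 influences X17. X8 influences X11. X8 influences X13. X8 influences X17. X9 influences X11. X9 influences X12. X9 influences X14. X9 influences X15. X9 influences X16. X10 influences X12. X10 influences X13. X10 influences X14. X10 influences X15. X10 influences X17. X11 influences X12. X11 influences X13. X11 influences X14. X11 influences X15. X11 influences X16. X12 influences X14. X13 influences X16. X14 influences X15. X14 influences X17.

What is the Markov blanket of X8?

{X1, X2, X4, X5, X6, X7, X9, X10, X11, X13, X14, X17}

A node's Markov blanket = Pa ∪ Ch ∪ (parents of Ch other than the node itself).
Children of X8: X11, X13, X17.
Parents of X8: X2, X4, X5.
For each child, the remaining parents (spouses of X8):
  X11: X9
  X13: X6, X10, X11
  X17: X1, X4, X6, X7, X10, X14
So the Markov blanket of X8 is {X1, X2, X4, X5, X6, X7, X9, X10, X11, X13, X14, X17}.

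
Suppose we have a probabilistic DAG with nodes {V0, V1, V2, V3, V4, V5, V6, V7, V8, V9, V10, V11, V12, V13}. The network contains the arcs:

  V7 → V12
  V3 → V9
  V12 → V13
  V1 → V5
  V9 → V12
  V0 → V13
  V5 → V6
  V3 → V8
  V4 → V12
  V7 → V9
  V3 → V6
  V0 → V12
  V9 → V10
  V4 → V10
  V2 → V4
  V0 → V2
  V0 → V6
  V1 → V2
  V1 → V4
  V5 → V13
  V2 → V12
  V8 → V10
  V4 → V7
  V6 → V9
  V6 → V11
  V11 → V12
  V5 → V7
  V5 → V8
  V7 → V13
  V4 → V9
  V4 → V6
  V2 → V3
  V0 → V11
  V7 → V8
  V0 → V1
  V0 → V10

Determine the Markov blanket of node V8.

{V0, V3, V4, V5, V7, V9, V10}

V8 has child V10.
Pa(V8) = {V3, V5, V7}.
Parents of each child, excluding V8:
  V10 also has parents V0, V4, V9.
Taking the union gives {V0, V3, V4, V5, V7, V9, V10}.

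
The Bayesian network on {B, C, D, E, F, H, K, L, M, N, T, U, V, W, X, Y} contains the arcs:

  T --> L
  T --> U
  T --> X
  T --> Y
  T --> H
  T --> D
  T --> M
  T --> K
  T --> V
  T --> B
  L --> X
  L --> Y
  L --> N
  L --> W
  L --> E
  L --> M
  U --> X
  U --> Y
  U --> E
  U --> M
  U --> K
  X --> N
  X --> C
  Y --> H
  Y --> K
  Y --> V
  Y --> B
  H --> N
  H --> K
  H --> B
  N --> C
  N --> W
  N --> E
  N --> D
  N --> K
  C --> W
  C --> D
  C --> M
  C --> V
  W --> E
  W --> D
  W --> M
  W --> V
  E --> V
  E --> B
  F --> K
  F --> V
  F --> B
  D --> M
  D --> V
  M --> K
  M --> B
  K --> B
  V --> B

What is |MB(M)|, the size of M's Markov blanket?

The Markov blanket of a node is its parents, its children, and the other parents of its children.
M has children B, K.
Parents of M: C, D, L, T, U, W.
Other parents of M's children:
  K's other parents are F, H, N, T, U, Y.
  parents(B) \ {M} = {E, F, H, K, T, V, Y}.
MB(M) = {B, C, D, E, F, H, K, L, N, T, U, V, W, Y}, which has 14 nodes.

14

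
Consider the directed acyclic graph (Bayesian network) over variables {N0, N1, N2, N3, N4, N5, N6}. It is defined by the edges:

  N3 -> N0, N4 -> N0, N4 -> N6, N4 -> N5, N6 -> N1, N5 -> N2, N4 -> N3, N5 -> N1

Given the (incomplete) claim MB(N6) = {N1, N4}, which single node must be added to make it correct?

N5

Children of N6: N1.
N6 has parent N4.
Co-parents of N6 (other parents of its children):
  N1: N5
MB(N6) = {N1, N4, N5}.
Comparing with the claimed set, N5 is missing.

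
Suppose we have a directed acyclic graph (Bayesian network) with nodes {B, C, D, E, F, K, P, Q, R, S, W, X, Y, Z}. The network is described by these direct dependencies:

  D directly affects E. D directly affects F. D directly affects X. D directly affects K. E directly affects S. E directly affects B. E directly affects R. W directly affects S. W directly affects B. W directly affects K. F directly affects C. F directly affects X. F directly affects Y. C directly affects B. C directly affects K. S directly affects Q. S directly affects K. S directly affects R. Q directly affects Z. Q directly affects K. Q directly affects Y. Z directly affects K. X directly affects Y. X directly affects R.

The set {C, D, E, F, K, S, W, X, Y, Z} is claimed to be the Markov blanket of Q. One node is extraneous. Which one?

Pa(Q) = {S}.
Children of Q: K, Y, Z.
Co-parents of Q (other parents of its children):
  Z: no additional parents.
  K also has parents C, D, S, W, Z.
  Y's other parents are F, X.
MB(Q) = {C, D, F, K, S, W, X, Y, Z}.
E is neither a parent, child, nor co-parent of Q, so it does not belong.

E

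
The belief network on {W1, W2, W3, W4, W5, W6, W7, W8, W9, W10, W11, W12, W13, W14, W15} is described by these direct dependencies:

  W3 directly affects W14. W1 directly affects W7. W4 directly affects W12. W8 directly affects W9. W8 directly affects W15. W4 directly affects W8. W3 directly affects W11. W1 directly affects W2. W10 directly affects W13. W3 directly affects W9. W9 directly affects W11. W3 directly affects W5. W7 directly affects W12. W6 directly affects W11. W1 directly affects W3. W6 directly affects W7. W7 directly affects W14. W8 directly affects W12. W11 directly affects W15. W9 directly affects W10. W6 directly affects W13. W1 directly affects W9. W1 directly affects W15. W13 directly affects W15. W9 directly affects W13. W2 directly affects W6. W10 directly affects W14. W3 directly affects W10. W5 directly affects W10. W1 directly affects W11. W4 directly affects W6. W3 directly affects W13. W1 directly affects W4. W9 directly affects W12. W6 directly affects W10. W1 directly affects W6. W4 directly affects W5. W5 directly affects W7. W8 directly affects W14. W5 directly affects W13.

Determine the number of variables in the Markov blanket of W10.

8

W10's parents: W3, W5, W6, W9.
Ch(W10) = {W13, W14}.
For each child, the remaining parents (spouses of W10):
  parents(W13) \ {W10} = {W3, W5, W6, W9}.
  W14 also has parents W3, W7, W8.
MB(W10) = {W3, W5, W6, W7, W8, W9, W13, W14}, which has 8 nodes.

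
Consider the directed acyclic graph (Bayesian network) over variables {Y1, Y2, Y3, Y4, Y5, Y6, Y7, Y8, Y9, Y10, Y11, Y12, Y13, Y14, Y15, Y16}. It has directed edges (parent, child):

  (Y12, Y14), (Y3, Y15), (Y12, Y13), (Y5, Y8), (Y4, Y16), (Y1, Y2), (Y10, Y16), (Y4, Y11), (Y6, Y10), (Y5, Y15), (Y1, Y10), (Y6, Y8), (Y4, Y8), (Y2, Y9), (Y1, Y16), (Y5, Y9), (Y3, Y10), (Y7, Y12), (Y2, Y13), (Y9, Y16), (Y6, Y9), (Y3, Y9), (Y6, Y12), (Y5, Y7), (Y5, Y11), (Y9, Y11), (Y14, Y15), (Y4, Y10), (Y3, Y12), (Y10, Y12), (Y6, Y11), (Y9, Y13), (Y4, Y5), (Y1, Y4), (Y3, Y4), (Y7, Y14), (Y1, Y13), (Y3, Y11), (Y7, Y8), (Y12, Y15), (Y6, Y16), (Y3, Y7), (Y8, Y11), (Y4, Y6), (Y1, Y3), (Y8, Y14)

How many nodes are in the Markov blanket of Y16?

The Markov blanket of a node is its parents, its children, and the other parents of its children.
Y16 has parents Y1, Y4, Y6, Y9, Y10.
Y16's children: none.
With no children, Y16 has no spouses; the co-parent set is empty.
MB(Y16) = {Y1, Y4, Y6, Y9, Y10}, which has 5 nodes.

5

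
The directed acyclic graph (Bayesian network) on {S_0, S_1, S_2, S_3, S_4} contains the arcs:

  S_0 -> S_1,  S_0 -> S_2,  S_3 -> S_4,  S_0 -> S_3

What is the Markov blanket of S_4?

Recall MB(v) = parents ∪ children ∪ spouses, where spouses are the other parents of v's children.
Parents of S_4: S_3.
Ch(S_4) = {}.
With no children, S_4 has no spouses; the co-parent set is empty.
So the Markov blanket of S_4 is {S_3}.

{S_3}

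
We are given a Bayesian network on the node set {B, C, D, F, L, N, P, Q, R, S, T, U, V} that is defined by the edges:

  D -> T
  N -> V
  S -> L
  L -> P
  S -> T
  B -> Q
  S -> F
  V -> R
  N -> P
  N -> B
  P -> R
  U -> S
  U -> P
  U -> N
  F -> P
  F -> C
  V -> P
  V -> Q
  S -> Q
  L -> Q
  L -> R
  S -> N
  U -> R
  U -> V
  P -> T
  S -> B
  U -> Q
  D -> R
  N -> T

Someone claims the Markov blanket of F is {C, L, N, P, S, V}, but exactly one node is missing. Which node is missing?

F's parents: S.
Ch(F) = {C, P}.
Co-parents of F (other parents of its children):
  P: L, N, U, V
  C: —
MB(F) = {C, L, N, P, S, U, V}.
Comparing with the claimed set, U is missing.

U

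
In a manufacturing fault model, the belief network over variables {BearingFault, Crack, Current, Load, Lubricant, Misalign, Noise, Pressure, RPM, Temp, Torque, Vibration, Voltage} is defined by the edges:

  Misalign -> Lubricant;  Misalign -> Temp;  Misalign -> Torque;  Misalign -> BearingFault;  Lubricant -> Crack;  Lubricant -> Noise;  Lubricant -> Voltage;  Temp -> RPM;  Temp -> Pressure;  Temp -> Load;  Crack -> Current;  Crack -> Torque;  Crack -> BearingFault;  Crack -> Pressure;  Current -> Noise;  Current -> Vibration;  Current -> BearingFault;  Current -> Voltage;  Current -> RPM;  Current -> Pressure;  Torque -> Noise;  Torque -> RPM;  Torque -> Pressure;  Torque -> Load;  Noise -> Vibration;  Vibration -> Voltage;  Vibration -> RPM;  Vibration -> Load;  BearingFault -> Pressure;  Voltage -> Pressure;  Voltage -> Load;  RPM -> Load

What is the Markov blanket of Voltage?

A node's Markov blanket = Pa ∪ Ch ∪ (parents of Ch other than the node itself).
Parents of Voltage: Current, Lubricant, Vibration.
Children of Voltage: Load, Pressure.
Co-parents of Voltage (other parents of its children):
  Pressure also has parents BearingFault, Crack, Current, Temp, Torque.
  Load also has parents RPM, Temp, Torque, Vibration.
MB(Voltage) = {BearingFault, Crack, Current, Load, Lubricant, Pressure, RPM, Temp, Torque, Vibration}.

{BearingFault, Crack, Current, Load, Lubricant, Pressure, RPM, Temp, Torque, Vibration}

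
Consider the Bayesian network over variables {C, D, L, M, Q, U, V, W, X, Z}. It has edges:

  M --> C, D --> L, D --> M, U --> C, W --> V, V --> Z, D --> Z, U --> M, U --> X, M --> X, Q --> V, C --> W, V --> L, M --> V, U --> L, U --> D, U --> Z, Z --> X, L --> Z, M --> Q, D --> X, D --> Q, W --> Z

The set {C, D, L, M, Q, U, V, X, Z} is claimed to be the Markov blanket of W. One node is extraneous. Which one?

X

W's children: V, Z.
Parents of W: C.
Parents of each child, excluding W:
  V: M, Q
  Z: D, L, U, V
MB(W) = {C, D, L, M, Q, U, V, Z}.
X is neither a parent, child, nor co-parent of W, so it does not belong.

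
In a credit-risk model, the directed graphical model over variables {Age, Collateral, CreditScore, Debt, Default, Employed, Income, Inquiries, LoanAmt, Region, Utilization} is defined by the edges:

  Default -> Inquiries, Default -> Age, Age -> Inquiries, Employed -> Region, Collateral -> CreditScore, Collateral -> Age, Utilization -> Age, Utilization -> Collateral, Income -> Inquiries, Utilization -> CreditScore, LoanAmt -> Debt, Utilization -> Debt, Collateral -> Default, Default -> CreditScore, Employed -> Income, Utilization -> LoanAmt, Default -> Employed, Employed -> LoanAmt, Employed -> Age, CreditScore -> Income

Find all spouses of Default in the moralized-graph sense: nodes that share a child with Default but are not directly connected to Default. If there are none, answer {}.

{Income, Utilization}

Children of Default: Age, CreditScore, Employed, Inquiries.
  CreditScore: Collateral, Utilization
  Employed: —
  Age: Collateral, Employed, Utilization
  Inquiries: Age, Income
Excluding nodes already adjacent to Default (Age, Collateral, CreditScore, Employed, Inquiries), the co-parent-only contribution is {Income, Utilization}.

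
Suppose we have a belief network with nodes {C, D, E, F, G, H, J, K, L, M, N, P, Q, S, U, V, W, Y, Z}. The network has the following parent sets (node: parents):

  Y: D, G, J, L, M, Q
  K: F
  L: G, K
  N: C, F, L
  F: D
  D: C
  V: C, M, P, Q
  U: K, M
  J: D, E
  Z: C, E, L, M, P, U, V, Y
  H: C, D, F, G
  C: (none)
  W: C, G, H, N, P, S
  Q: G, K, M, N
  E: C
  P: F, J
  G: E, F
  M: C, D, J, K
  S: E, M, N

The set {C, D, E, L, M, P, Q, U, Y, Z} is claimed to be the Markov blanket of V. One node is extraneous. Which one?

Pa(V) = {C, M, P, Q}.
Children of V: Z.
Co-parents of V (other parents of its children):
  Z's other parents are C, E, L, M, P, U, Y.
MB(V) = {C, E, L, M, P, Q, U, Y, Z}.
D is neither a parent, child, nor co-parent of V, so it does not belong.

D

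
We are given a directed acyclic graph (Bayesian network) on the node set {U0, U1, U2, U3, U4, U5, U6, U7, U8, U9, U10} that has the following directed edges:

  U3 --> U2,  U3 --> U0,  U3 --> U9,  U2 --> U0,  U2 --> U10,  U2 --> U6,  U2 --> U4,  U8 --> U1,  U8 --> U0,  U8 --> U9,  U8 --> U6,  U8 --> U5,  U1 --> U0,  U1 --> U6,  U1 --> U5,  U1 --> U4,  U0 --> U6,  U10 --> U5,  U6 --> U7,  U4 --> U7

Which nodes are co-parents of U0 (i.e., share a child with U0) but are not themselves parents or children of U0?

Children of U0: U6.
  U6: U1, U2, U8
Excluding nodes already adjacent to U0 (U1, U2, U3, U6, U8), the co-parent-only contribution is {}.

{}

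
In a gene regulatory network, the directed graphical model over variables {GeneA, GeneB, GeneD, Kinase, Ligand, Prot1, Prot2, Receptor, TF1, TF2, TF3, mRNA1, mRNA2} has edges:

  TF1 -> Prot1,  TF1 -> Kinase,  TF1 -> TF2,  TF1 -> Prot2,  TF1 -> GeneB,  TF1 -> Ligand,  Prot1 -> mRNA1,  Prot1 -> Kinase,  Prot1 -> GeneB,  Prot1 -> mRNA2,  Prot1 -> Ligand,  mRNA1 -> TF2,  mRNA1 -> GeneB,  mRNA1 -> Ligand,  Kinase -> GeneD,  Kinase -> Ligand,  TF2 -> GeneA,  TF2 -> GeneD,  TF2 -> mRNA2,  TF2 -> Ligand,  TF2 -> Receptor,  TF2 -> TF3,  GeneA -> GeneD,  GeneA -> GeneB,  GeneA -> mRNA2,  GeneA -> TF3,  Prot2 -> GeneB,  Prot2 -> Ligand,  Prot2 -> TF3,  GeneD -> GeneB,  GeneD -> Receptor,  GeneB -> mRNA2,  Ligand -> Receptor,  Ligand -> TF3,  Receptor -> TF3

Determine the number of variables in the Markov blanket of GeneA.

12

Recall MB(v) = parents ∪ children ∪ spouses, where spouses are the other parents of v's children.
Ch(GeneA) = {GeneB, GeneD, TF3, mRNA2}.
GeneA has parent TF2.
Parents of each child, excluding GeneA:
  GeneD: Kinase, TF2
  GeneB: GeneD, Prot1, Prot2, TF1, mRNA1
  mRNA2: GeneB, Prot1, TF2
  TF3: Ligand, Prot2, Receptor, TF2
MB(GeneA) = {GeneB, GeneD, Kinase, Ligand, Prot1, Prot2, Receptor, TF1, TF2, TF3, mRNA1, mRNA2}, which has 12 nodes.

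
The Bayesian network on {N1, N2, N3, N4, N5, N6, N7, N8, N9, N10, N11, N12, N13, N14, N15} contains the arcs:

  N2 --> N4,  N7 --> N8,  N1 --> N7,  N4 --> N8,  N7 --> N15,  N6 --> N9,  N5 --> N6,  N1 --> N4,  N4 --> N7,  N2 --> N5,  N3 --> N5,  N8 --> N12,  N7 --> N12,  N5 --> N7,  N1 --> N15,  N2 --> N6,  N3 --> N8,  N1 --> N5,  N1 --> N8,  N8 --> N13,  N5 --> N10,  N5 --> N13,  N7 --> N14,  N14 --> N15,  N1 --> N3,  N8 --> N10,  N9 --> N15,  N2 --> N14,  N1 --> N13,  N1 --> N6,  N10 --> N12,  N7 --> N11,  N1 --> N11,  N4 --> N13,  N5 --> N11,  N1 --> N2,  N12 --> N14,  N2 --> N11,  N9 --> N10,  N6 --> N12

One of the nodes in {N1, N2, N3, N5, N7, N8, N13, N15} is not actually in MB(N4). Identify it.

N4's parents: N1, N2.
Children of N4: N7, N8, N13.
Other parents of N4's children:
  N7's other parents are N1, N5.
  N8's other parents are N1, N3, N7.
  N13 also has parents N1, N5, N8.
MB(N4) = {N1, N2, N3, N5, N7, N8, N13}.
N15 is neither a parent, child, nor co-parent of N4, so it does not belong.

N15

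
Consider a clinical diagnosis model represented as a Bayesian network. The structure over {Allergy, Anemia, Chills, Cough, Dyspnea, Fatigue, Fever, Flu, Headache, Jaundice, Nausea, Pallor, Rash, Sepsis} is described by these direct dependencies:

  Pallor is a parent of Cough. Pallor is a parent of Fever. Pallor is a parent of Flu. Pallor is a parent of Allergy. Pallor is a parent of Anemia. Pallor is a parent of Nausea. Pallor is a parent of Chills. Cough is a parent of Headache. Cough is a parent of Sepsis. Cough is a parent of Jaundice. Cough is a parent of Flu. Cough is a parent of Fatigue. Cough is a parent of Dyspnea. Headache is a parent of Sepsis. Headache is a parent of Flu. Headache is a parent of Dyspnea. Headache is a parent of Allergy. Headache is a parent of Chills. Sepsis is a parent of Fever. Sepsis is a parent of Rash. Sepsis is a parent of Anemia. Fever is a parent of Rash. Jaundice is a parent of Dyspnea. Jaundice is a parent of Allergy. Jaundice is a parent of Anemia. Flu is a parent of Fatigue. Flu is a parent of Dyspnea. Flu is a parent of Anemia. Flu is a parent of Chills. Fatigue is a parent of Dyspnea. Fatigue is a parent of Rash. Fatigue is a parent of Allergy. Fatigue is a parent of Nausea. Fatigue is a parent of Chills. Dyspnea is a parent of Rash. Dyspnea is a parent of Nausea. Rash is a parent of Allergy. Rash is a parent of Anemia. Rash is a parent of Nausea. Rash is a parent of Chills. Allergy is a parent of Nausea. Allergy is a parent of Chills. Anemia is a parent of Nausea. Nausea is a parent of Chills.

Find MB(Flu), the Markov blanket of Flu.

By definition, MB(Flu) is built from Flu's parents, Flu's children, and the co-parents of Flu.
Pa(Flu) = {Cough, Headache, Pallor}.
Ch(Flu) = {Anemia, Chills, Dyspnea, Fatigue}.
Other parents of Flu's children:
  Fatigue's other parent is Cough.
  Dyspnea's other parents are Cough, Fatigue, Headache, Jaundice.
  Anemia also has parents Jaundice, Pallor, Rash, Sepsis.
  parents(Chills) \ {Flu} = {Allergy, Fatigue, Headache, Nausea, Pallor, Rash}.
So the Markov blanket of Flu is {Allergy, Anemia, Chills, Cough, Dyspnea, Fatigue, Headache, Jaundice, Nausea, Pallor, Rash, Sepsis}.

{Allergy, Anemia, Chills, Cough, Dyspnea, Fatigue, Headache, Jaundice, Nausea, Pallor, Rash, Sepsis}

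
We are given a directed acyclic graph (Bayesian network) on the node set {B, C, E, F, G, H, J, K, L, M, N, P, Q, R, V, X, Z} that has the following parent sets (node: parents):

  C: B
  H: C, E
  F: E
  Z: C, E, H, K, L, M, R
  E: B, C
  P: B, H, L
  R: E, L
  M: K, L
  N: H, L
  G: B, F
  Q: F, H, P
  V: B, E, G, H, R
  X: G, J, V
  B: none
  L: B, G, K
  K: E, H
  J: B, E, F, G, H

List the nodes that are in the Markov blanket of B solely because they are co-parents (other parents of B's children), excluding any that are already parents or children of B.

Children of B: C, E, G, J, L, P, V.
  C has no other parent.
  E's other parent is C.
  parents(G) \ {B} = {F}.
  parents(J) \ {B} = {E, F, G, H}.
  parents(L) \ {B} = {G, K}.
  P also has parents H, L.
  parents(V) \ {B} = {E, G, H, R}.
Excluding nodes already adjacent to B (C, E, G, J, L, P, V), the co-parent-only contribution is {F, H, K, R}.

{F, H, K, R}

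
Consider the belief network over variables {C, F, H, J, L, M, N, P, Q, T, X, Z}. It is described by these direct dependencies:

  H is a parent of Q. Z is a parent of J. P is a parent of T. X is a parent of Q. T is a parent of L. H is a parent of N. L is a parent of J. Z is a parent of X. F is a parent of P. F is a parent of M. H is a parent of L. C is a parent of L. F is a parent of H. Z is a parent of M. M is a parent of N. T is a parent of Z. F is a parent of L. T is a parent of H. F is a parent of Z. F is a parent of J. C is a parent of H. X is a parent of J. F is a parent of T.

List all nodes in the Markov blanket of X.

{F, H, J, L, Q, Z}

X has parent Z.
X has children J, Q.
Other parents of X's children:
  J also has parents F, L, Z.
  Q also has parent H.
Union: {Z} ∪ {J, Q} ∪ {F, H, L, Z} = {F, H, J, L, Q, Z}.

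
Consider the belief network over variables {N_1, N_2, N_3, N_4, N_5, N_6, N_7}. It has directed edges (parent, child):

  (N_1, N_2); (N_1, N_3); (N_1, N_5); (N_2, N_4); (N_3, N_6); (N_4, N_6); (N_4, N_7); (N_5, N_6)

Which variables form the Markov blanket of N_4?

{N_2, N_3, N_5, N_6, N_7}

N_4's children: N_6, N_7.
Parents of N_4: N_2.
For each child, the remaining parents (spouses of N_4):
  N_6 also has parents N_3, N_5.
  N_7: no additional parents.
MB(N_4) = {N_2, N_3, N_5, N_6, N_7}.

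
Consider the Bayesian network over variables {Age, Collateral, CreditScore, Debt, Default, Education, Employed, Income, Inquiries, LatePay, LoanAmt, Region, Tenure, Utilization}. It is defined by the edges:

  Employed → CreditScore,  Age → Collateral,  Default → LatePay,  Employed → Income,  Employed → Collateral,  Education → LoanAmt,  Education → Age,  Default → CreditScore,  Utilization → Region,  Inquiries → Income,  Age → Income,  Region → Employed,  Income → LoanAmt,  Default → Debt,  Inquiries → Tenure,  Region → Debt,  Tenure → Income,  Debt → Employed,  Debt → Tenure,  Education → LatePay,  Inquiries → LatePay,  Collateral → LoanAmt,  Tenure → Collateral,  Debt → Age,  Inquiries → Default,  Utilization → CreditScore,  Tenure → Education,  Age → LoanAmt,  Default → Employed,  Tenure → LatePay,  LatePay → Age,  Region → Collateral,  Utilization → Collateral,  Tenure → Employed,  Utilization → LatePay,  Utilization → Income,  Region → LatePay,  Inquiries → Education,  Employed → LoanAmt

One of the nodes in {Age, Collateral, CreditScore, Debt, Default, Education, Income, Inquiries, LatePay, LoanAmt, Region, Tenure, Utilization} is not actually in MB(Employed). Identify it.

Recall MB(v) = parents ∪ children ∪ spouses, where spouses are the other parents of v's children.
Parents of Employed: Debt, Default, Region, Tenure.
Employed has children Collateral, CreditScore, Income, LoanAmt.
Co-parents of Employed (other parents of its children):
  CreditScore: Default, Utilization
  Collateral: Age, Region, Tenure, Utilization
  Income: Age, Inquiries, Tenure, Utilization
  LoanAmt: Age, Collateral, Education, Income
MB(Employed) = {Age, Collateral, CreditScore, Debt, Default, Education, Income, Inquiries, LoanAmt, Region, Tenure, Utilization}.
LatePay is neither a parent, child, nor co-parent of Employed, so it does not belong.

LatePay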